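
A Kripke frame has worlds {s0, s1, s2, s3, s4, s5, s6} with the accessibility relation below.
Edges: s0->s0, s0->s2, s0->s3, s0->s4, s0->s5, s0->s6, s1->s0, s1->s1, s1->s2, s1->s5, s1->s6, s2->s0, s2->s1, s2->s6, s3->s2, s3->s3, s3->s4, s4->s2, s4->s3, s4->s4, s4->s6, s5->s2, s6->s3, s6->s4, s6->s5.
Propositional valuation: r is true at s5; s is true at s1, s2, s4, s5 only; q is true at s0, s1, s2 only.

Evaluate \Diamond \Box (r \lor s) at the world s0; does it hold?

At s0: \Diamond \Box (r \lor s) requires \Box (r \lor s) at some successor in {s0, s2, s3, s4, s5, s6}.
  \Box (r \lor s) holds at s5, so \Diamond \Box (r \lor s) is true at s0.
    At s5: \Box (r \lor s) requires r \lor s at every successor {s2}.
      At s2: r \lor s is true.
    So \Box (r \lor s) is true at s5.

Yes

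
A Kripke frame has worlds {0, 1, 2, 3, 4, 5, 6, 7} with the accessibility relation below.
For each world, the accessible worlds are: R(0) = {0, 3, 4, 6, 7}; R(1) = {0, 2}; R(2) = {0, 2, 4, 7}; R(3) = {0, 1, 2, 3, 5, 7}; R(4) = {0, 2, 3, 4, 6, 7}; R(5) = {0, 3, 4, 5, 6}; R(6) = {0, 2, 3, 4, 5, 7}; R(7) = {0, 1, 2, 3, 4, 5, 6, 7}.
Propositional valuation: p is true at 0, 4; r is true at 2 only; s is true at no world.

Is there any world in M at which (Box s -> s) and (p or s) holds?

Yes

Recall that Box ψ holds at a world iff ψ holds at every accessible world, and Dia ψ holds iff ψ holds at some accessible world.
Let φ = (Box s -> s) and (p or s). Evaluate φ at each world:
  0 (successors {0, 3, 4, 6, 7}): φ is true.
  1 (successors {0, 2}): φ is false.
  2 (successors {0, 2, 4, 7}): φ is false.
  3 (successors {0, 1, 2, 3, 5, 7}): φ is false.
  4 (successors {0, 2, 3, 4, 6, 7}): φ is true.
  5 (successors {0, 3, 4, 5, 6}): φ is false.
  6 (successors {0, 2, 3, 4, 5, 7}): φ is false.
  7 (successors {0, 1, 2, 3, 4, 5, 6, 7}): φ is false.
Detail at 0 (witness):
  At 0: Box s -> s is true, p or s is true, so (Box s -> s) and (p or s) is true.
    At 0: Box s is false, s is false, so Box s -> s is true.
      At 0: Box s requires s at every successor {0, 3, 4, 6, 7}.
        s fails at 0, so Box s is false at 0.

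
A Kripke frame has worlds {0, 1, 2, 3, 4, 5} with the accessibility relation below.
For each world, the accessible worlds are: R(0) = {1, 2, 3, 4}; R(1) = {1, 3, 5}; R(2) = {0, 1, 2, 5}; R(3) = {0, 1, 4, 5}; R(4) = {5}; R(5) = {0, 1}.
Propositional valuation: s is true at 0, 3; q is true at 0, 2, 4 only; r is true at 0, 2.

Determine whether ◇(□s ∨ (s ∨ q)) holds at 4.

At 4: ◇(□s ∨ (s ∨ q)) requires □s ∨ (s ∨ q) at some successor in {5}.
  At 5: □s ∨ (s ∨ q) is false.
So ◇(□s ∨ (s ∨ q)) is false at 4.

No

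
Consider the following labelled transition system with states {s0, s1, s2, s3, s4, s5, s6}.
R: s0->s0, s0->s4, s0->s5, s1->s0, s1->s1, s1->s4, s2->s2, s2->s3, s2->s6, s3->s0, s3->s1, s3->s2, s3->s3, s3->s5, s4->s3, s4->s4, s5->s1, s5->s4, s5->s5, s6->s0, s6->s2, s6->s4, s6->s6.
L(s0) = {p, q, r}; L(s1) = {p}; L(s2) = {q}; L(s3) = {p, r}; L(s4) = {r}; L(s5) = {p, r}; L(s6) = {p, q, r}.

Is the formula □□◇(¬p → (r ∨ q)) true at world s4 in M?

At s4: □□◇(¬p → (r ∨ q)) requires □◇(¬p → (r ∨ q)) at every successor {s3, s4}.
    At s3: □◇(¬p → (r ∨ q)) requires ◇(¬p → (r ∨ q)) at every successor {s0, s1, s2, s3, s5}.
      At s0: ◇(¬p → (r ∨ q)) is true.
      At s1: ◇(¬p → (r ∨ q)) is true.
      At s2: ◇(¬p → (r ∨ q)) is true.
      At s3: ◇(¬p → (r ∨ q)) is true.
      At s5: ◇(¬p → (r ∨ q)) is true.
    So □◇(¬p → (r ∨ q)) is true at s3.
    At s4: □◇(¬p → (r ∨ q)) requires ◇(¬p → (r ∨ q)) at every successor {s3, s4}.
      At s3: ◇(¬p → (r ∨ q)) is true.
      At s4: ◇(¬p → (r ∨ q)) is true.
    So □◇(¬p → (r ∨ q)) is true at s4.
So □□◇(¬p → (r ∨ q)) is true at s4.

Yes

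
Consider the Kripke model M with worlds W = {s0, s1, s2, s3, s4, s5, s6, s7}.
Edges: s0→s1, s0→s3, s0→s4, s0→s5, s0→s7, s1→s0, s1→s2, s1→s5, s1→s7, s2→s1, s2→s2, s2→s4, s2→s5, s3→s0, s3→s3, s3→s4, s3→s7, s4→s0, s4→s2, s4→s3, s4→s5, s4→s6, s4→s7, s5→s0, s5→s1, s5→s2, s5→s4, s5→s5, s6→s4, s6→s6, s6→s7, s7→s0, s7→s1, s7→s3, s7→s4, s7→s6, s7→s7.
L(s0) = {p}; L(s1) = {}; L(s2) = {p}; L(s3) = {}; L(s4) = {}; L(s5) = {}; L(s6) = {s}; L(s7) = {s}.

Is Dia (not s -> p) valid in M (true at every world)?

Yes

Let φ = Dia (not s -> p). Evaluate φ at each world:
  s0 (successors {s1, s3, s4, s5, s7}): φ is true.
  s1 (successors {s0, s2, s5, s7}): φ is true.
  s2 (successors {s1, s2, s4, s5}): φ is true.
  s3 (successors {s0, s3, s4, s7}): φ is true.
  s4 (successors {s0, s2, s3, s5, s6, s7}): φ is true.
  s5 (successors {s0, s1, s2, s4, s5}): φ is true.
  s6 (successors {s4, s6, s7}): φ is true.
  s7 (successors {s0, s1, s3, s4, s6, s7}): φ is true.
For instance, at s5:
  At s5: Dia (not s -> p) requires not s -> p at some successor in {s0, s1, s2, s4, s5}.
    not s -> p holds at s0, so Dia (not s -> p) is true at s5.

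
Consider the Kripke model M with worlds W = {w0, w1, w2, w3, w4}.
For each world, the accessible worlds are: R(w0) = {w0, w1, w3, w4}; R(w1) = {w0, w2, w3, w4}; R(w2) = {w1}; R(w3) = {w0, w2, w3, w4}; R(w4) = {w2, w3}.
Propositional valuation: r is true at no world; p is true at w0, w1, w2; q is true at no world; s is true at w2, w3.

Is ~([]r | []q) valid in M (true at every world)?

Recall that []ψ holds at a world iff ψ holds at every accessible world, and <>ψ holds iff ψ holds at some accessible world.
Let φ = ~([]r | []q). Evaluate φ at each world:
  w0 (successors {w0, w1, w3, w4}): φ is true.
  w1 (successors {w0, w2, w3, w4}): φ is true.
  w2 (successors {w1}): φ is true.
  w3 (successors {w0, w2, w3, w4}): φ is true.
  w4 (successors {w2, w3}): φ is true.
For instance, at w4:
  At w4: []r | []q is false, so ~([]r | []q) is true.
    At w4: []r is false, []q is false, so []r | []q is false.
      At w4: []r requires r at every successor {w2, w3}.
        r fails at w2, so []r is false at w4.
      At w4: []q requires q at every successor {w2, w3}.
        q fails at w2, so []q is false at w4.

Yes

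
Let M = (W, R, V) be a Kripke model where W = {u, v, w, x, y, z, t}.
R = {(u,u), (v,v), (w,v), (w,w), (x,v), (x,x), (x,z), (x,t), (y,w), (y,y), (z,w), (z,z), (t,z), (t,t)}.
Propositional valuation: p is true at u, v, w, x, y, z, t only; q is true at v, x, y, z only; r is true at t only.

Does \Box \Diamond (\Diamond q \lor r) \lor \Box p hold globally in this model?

Yes

Recall that \Box ψ holds at a world iff ψ holds at every accessible world, and \Diamond ψ holds iff ψ holds at some accessible world.
Let φ = \Box \Diamond (\Diamond q \lor r) \lor \Box p. Evaluate φ at each world:
  u (successors {u}): φ is true.
  v (successors {v}): φ is true.
  w (successors {v, w}): φ is true.
  x (successors {v, x, z, t}): φ is true.
  y (successors {w, y}): φ is true.
  z (successors {w, z}): φ is true.
  t (successors {z, t}): φ is true.
For instance, at w:
  At w: \Box \Diamond (\Diamond q \lor r) is true, \Box p is true, so \Box \Diamond (\Diamond q \lor r) \lor \Box p is true.
    At w: \Box \Diamond (\Diamond q \lor r) requires \Diamond (\Diamond q \lor r) at every successor {v, w}.
      At v: \Diamond (\Diamond q \lor r) is true.
      At w: \Diamond (\Diamond q \lor r) is true.
    So \Box \Diamond (\Diamond q \lor r) is true at w.
    At w: \Box p requires p at every successor {v, w}.
      At v: p is true.
      At w: p is true.
    So \Box p is true at w.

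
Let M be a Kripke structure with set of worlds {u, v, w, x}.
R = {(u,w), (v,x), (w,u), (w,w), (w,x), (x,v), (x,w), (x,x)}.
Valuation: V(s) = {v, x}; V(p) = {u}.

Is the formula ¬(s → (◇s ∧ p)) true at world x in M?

Yes

Recall that ◇ψ holds at a world iff ψ holds at some accessible world.
At x: s → (◇s ∧ p) is false, so ¬(s → (◇s ∧ p)) is true.
  At x: s is true, ◇s ∧ p is false, so s → (◇s ∧ p) is false.
    At x: ◇s is true, p is false, so ◇s ∧ p is false.
      At x: ◇s requires s at some successor in {v, w, x}.
        s holds at v, so ◇s is true at x.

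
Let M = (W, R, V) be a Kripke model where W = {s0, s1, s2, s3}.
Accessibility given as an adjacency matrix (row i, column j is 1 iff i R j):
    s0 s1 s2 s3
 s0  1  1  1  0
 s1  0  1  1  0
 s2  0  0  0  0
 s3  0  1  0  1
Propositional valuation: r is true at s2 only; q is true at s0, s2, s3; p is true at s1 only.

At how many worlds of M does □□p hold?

Let φ = □□p. Evaluate φ at each world:
  s0 (successors {s0, s1, s2}): φ is false.
  s1 (successors {s1, s2}): φ is false.
  s2 (successors ∅): φ is true.
  s3 (successors {s1, s3}): φ is false.
For instance, at s1:
  At s1: □□p requires □p at every successor {s1, s2}.
    □p fails at s1, so □□p is false at s1.
      At s1: □p requires p at every successor {s1, s2}.
        p fails at s2, so □p is false at s1.
Satisfying worlds: {s2}

1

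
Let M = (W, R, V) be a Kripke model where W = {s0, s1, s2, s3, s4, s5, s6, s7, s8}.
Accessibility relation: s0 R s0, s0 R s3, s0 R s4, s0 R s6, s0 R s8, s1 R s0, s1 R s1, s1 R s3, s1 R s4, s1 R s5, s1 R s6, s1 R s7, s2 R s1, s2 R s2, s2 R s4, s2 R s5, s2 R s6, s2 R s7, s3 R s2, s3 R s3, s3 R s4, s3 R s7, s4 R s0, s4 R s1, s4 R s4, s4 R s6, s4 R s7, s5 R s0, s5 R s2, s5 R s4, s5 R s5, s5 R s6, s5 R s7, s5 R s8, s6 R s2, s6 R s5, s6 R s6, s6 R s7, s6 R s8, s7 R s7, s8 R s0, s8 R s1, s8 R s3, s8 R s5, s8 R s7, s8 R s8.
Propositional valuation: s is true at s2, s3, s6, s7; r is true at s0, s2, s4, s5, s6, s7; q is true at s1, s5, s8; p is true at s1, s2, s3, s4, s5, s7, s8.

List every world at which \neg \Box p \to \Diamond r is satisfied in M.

Let φ = \neg \Box p \to \Diamond r. Evaluate φ at each world:
  s0 (successors {s0, s3, s4, s6, s8}): φ is true.
  s1 (successors {s0, s1, s3, s4, s5, s6, s7}): φ is true.
  s2 (successors {s1, s2, s4, s5, s6, s7}): φ is true.
  s3 (successors {s2, s3, s4, s7}): φ is true.
  s4 (successors {s0, s1, s4, s6, s7}): φ is true.
  s5 (successors {s0, s2, s4, s5, s6, s7, s8}): φ is true.
  s6 (successors {s2, s5, s6, s7, s8}): φ is true.
  s7 (successors {s7}): φ is true.
  s8 (successors {s0, s1, s3, s5, s7, s8}): φ is true.
For instance, at s1:
  At s1: \neg \Box p is true, \Diamond r is true, so \neg \Box p \to \Diamond r is true.
    At s1: \Box p is false, so \neg \Box p is true.
      At s1: \Box p requires p at every successor {s0, s1, s3, s4, s5, s6, s7}.
        p fails at s0, so \Box p is false at s1.
    At s1: \Diamond r requires r at some successor in {s0, s1, s3, s4, s5, s6, s7}.
      r holds at s0, so \Diamond r is true at s1.
Satisfying worlds: {s0, s1, s2, s3, s4, s5, s6, s7, s8}

s0, s1, s2, s3, s4, s5, s6, s7, s8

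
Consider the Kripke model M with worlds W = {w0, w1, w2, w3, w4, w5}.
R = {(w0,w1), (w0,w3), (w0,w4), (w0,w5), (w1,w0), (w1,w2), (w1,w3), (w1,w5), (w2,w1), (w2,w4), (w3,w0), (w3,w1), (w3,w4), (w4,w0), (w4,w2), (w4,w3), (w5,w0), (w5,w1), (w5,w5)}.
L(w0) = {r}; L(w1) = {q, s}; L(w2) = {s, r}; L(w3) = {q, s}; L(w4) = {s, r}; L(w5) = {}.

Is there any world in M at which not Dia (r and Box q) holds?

Yes

Recall that Box ψ holds at a world iff ψ holds at every accessible world, and Dia ψ holds iff ψ holds at some accessible world.
Let φ = not Dia (r and Box q). Evaluate φ at each world:
  w0 (successors {w1, w3, w4, w5}): φ is true.
  w1 (successors {w0, w2, w3, w5}): φ is true.
  w2 (successors {w1, w4}): φ is true.
  w3 (successors {w0, w1, w4}): φ is true.
  w4 (successors {w0, w2, w3}): φ is true.
  w5 (successors {w0, w1, w5}): φ is true.
Detail at w0 (witness):
  At w0: Dia (r and Box q) is false, so not Dia (r and Box q) is true.
    At w0: Dia (r and Box q) requires r and Box q at some successor in {w1, w3, w4, w5}.
      At w1: r and Box q is false.
      At w3: r and Box q is false.
      At w4: r and Box q is false.
      At w5: r and Box q is false.
    So Dia (r and Box q) is false at w0.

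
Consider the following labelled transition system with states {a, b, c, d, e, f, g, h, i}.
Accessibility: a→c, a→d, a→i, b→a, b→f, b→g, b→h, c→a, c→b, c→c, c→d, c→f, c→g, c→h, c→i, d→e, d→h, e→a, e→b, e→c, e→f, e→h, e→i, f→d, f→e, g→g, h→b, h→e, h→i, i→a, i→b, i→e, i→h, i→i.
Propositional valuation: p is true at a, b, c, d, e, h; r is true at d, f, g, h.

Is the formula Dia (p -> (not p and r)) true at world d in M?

No

Recall that Dia ψ holds at a world iff ψ holds at some accessible world.
At d: Dia (p -> (not p and r)) requires p -> (not p and r) at some successor in {e, h}.
  At e: p -> (not p and r) is false.
  At h: p -> (not p and r) is false.
So Dia (p -> (not p and r)) is false at d.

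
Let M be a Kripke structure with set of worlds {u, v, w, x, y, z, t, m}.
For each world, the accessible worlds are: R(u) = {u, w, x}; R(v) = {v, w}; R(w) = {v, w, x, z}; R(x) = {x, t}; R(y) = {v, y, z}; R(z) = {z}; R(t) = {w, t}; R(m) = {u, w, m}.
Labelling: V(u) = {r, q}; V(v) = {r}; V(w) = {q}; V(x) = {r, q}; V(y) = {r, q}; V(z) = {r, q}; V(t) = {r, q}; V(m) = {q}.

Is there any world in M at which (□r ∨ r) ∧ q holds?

Let φ = (□r ∨ r) ∧ q. Evaluate φ at each world:
  u (successors {u, w, x}): φ is true.
  v (successors {v, w}): φ is false.
  w (successors {v, w, x, z}): φ is false.
  x (successors {x, t}): φ is true.
  y (successors {v, y, z}): φ is true.
  z (successors {z}): φ is true.
  t (successors {w, t}): φ is true.
  m (successors {u, w, m}): φ is false.
Detail at u (witness):
  At u: □r ∨ r is true, q is true, so (□r ∨ r) ∧ q is true.
    At u: □r is false, r is true, so □r ∨ r is true.
      At u: □r requires r at every successor {u, w, x}.
        r fails at w, so □r is false at u.

Yes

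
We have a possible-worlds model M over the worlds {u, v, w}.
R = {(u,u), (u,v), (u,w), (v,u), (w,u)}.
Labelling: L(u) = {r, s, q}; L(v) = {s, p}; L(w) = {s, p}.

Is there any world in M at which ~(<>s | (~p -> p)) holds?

Let φ = ~(<>s | (~p -> p)). Evaluate φ at each world:
  u (successors {u, v, w}): φ is false.
  v (successors {u}): φ is false.
  w (successors {u}): φ is false.
For instance, at w:
  At w: <>s | (~p -> p) is true, so ~(<>s | (~p -> p)) is false.
    At w: <>s is true, ~p -> p is true, so <>s | (~p -> p) is true.
      At w: <>s requires s at some successor in {u}.
        s holds at u, so <>s is true at w.

No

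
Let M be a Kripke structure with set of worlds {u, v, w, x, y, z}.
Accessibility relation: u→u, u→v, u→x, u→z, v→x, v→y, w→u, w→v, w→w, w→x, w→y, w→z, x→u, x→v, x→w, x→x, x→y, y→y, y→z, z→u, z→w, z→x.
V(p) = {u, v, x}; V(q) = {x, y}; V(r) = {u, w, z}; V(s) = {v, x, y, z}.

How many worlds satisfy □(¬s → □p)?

2

Recall that □ψ holds at a world iff ψ holds at every accessible world, and ◇ψ holds iff ψ holds at some accessible world.
Let φ = □(¬s → □p). Evaluate φ at each world:
  u (successors {u, v, x, z}): φ is false.
  v (successors {x, y}): φ is true.
  w (successors {u, v, w, x, y, z}): φ is false.
  x (successors {u, v, w, x, y}): φ is false.
  y (successors {y, z}): φ is true.
  z (successors {u, w, x}): φ is false.
For instance, at w:
  At w: □(¬s → □p) requires ¬s → □p at every successor {u, v, w, x, y, z}.
    ¬s → □p fails at u, so □(¬s → □p) is false at w.
      At u: ¬s is true, □p is false, so ¬s → □p is false.
Satisfying worlds: {v, y}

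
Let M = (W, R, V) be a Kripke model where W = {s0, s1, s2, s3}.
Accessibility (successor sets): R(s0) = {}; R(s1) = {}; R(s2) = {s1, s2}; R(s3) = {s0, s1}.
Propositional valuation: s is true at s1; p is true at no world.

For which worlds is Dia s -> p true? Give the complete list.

Recall that Dia ψ holds at a world iff ψ holds at some accessible world.
Let φ = Dia s -> p. Evaluate φ at each world:
  s0 (successors ∅): φ is true.
  s1 (successors ∅): φ is true.
  s2 (successors {s1, s2}): φ is false.
  s3 (successors {s0, s1}): φ is false.
For instance, at s3:
  At s3: Dia s is true, p is false, so Dia s -> p is false.
    At s3: Dia s requires s at some successor in {s0, s1}.
      s holds at s1, so Dia s is true at s3.
Satisfying worlds: {s0, s1}

s0, s1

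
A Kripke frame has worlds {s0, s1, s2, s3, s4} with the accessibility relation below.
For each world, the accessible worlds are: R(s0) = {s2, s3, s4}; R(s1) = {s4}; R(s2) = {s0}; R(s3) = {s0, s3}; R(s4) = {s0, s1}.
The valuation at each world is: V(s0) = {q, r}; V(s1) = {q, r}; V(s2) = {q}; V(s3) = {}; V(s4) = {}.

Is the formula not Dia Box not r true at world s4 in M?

No

At s4: Dia Box not r is true, so not Dia Box not r is false.
  At s4: Dia Box not r requires Box not r at some successor in {s0, s1}.
    Box not r holds at s0, so Dia Box not r is true at s4.
      At s0: Box not r requires not r at every successor {s2, s3, s4}.
        At s2: not r is true.
        At s3: not r is true.
        At s4: not r is true.
      So Box not r is true at s0.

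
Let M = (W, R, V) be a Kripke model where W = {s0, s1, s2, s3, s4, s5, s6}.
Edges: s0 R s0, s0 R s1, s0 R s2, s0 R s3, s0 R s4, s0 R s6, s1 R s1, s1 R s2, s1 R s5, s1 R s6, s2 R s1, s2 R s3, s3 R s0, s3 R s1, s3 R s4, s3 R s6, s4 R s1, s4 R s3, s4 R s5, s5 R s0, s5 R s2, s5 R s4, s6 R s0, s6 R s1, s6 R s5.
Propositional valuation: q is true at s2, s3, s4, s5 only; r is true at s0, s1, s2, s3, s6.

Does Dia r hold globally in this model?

Let φ = Dia r. Evaluate φ at each world:
  s0 (successors {s0, s1, s2, s3, s4, s6}): φ is true.
  s1 (successors {s1, s2, s5, s6}): φ is true.
  s2 (successors {s1, s3}): φ is true.
  s3 (successors {s0, s1, s4, s6}): φ is true.
  s4 (successors {s1, s3, s5}): φ is true.
  s5 (successors {s0, s2, s4}): φ is true.
  s6 (successors {s0, s1, s5}): φ is true.
For instance, at s1:
  At s1: Dia r requires r at some successor in {s1, s2, s5, s6}.
    r holds at s1, so Dia r is true at s1.

Yes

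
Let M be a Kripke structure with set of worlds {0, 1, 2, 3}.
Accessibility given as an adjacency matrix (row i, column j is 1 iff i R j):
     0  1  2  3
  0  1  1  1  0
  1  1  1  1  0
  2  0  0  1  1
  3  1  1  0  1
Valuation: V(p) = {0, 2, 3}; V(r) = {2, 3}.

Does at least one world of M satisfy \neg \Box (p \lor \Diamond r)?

No

Let φ = \neg \Box (p \lor \Diamond r). Evaluate φ at each world:
  0 (successors {0, 1, 2}): φ is false.
  1 (successors {0, 1, 2}): φ is false.
  2 (successors {2, 3}): φ is false.
  3 (successors {0, 1, 3}): φ is false.
For instance, at 3:
  At 3: \Box (p \lor \Diamond r) is true, so \neg \Box (p \lor \Diamond r) is false.
    At 3: \Box (p \lor \Diamond r) requires p \lor \Diamond r at every successor {0, 1, 3}.
      At 0: p \lor \Diamond r is true.
      At 1: p \lor \Diamond r is true.
      At 3: p \lor \Diamond r is true.
    So \Box (p \lor \Diamond r) is true at 3.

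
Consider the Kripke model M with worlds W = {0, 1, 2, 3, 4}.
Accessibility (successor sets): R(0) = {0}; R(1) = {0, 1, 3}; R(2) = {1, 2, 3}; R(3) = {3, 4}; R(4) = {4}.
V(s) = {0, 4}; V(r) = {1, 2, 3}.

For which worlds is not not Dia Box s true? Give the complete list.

0, 1, 3, 4

Recall that Box ψ holds at a world iff ψ holds at every accessible world, and Dia ψ holds iff ψ holds at some accessible world.
Let φ = not not Dia Box s. Evaluate φ at each world:
  0 (successors {0}): φ is true.
  1 (successors {0, 1, 3}): φ is true.
  2 (successors {1, 2, 3}): φ is false.
  3 (successors {3, 4}): φ is true.
  4 (successors {4}): φ is true.
For instance, at 1:
  At 1: not Dia Box s is false, so not not Dia Box s is true.
    At 1: Dia Box s is true, so not Dia Box s is false.
      At 1: Dia Box s requires Box s at some successor in {0, 1, 3}.
        Box s holds at 0, so Dia Box s is true at 1.
Satisfying worlds: {0, 1, 3, 4}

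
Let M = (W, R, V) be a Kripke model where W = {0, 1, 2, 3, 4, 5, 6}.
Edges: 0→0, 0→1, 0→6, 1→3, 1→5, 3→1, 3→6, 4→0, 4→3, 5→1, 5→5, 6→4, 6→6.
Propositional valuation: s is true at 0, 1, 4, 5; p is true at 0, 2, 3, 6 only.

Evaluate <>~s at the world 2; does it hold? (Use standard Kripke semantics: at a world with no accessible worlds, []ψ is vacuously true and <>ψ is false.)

No

At 2: no accessible worlds, so <>~s is false.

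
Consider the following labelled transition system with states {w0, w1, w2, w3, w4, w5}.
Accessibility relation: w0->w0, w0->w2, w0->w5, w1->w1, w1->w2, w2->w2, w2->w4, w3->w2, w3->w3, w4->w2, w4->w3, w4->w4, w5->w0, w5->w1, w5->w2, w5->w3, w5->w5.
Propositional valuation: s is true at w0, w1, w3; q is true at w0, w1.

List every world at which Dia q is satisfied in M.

w0, w1, w5

Recall that Dia ψ holds at a world iff ψ holds at some accessible world.
Let φ = Dia q. Evaluate φ at each world:
  w0 (successors {w0, w2, w5}): φ is true.
  w1 (successors {w1, w2}): φ is true.
  w2 (successors {w2, w4}): φ is false.
  w3 (successors {w2, w3}): φ is false.
  w4 (successors {w2, w3, w4}): φ is false.
  w5 (successors {w0, w1, w2, w3, w5}): φ is true.
For instance, at w1:
  At w1: Dia q requires q at some successor in {w1, w2}.
    q holds at w1, so Dia q is true at w1.
Satisfying worlds: {w0, w1, w5}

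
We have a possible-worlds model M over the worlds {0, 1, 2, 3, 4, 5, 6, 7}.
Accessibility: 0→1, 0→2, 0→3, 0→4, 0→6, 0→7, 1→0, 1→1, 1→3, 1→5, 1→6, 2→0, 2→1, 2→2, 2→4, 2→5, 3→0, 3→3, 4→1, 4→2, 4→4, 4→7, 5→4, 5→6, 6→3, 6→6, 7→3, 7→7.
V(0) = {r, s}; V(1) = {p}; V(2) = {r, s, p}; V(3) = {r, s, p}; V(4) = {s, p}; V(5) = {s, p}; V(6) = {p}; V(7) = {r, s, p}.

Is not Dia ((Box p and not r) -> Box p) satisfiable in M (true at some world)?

Recall that Box ψ holds at a world iff ψ holds at every accessible world, and Dia ψ holds iff ψ holds at some accessible world.
Let φ = not Dia ((Box p and not r) -> Box p). Evaluate φ at each world:
  0 (successors {1, 2, 3, 4, 6, 7}): φ is false.
  1 (successors {0, 1, 3, 5, 6}): φ is false.
  2 (successors {0, 1, 2, 4, 5}): φ is false.
  3 (successors {0, 3}): φ is false.
  4 (successors {1, 2, 4, 7}): φ is false.
  5 (successors {4, 6}): φ is false.
  6 (successors {3, 6}): φ is false.
  7 (successors {3, 7}): φ is false.
For instance, at 0:
  At 0: Dia ((Box p and not r) -> Box p) is true, so not Dia ((Box p and not r) -> Box p) is false.
    At 0: Dia ((Box p and not r) -> Box p) requires (Box p and not r) -> Box p at some successor in {1, 2, 3, 4, 6, 7}.
      (Box p and not r) -> Box p holds at 1, so Dia ((Box p and not r) -> Box p) is true at 0.

No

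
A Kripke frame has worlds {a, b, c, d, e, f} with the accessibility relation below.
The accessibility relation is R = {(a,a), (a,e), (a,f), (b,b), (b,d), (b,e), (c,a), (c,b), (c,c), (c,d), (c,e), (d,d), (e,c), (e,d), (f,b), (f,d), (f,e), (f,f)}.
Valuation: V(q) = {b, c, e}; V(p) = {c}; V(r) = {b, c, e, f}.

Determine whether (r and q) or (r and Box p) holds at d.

No

Recall that Box ψ holds at a world iff ψ holds at every accessible world, and Dia ψ holds iff ψ holds at some accessible world.
At d: r and q is false, r and Box p is false, so (r and q) or (r and Box p) is false.
  At d: r is false, Box p is false, so r and Box p is false.
    At d: Box p requires p at every successor {d}.
      p fails at d, so Box p is false at d.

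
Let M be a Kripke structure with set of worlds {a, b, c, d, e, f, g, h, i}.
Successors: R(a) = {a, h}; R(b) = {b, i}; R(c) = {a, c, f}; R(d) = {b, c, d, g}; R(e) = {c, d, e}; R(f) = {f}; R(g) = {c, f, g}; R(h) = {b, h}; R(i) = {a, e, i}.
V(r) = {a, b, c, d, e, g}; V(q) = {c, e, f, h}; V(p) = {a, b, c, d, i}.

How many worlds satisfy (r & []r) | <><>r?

8

Let φ = (r & []r) | <><>r. Evaluate φ at each world:
  a (successors {a, h}): φ is true.
  b (successors {b, i}): φ is true.
  c (successors {a, c, f}): φ is true.
  d (successors {b, c, d, g}): φ is true.
  e (successors {c, d, e}): φ is true.
  f (successors {f}): φ is false.
  g (successors {c, f, g}): φ is true.
  h (successors {b, h}): φ is true.
  i (successors {a, e, i}): φ is true.
For instance, at e:
  At e: r & []r is true, <><>r is true, so (r & []r) | <><>r is true.
    At e: r is true, []r is true, so r & []r is true.
      At e: []r requires r at every successor {c, d, e}.
        At c: r is true.
        At d: r is true.
        At e: r is true.
      So []r is true at e.
    At e: <><>r requires <>r at some successor in {c, d, e}.
      <>r holds at c, so <><>r is true at e.
Satisfying worlds: {a, b, c, d, e, g, h, i}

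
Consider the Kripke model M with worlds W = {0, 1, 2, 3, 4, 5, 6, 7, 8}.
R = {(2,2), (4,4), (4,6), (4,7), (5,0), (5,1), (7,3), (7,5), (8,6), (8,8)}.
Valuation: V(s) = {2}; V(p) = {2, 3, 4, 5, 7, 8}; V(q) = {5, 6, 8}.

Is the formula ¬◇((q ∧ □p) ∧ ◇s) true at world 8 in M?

Recall that □ψ holds at a world iff ψ holds at every accessible world, and ◇ψ holds iff ψ holds at some accessible world.
At 8: ◇((q ∧ □p) ∧ ◇s) is false, so ¬◇((q ∧ □p) ∧ ◇s) is true.
  At 8: ◇((q ∧ □p) ∧ ◇s) requires (q ∧ □p) ∧ ◇s at some successor in {6, 8}.
    At 6: (q ∧ □p) ∧ ◇s is false.
    At 8: (q ∧ □p) ∧ ◇s is false.
  So ◇((q ∧ □p) ∧ ◇s) is false at 8.

Yes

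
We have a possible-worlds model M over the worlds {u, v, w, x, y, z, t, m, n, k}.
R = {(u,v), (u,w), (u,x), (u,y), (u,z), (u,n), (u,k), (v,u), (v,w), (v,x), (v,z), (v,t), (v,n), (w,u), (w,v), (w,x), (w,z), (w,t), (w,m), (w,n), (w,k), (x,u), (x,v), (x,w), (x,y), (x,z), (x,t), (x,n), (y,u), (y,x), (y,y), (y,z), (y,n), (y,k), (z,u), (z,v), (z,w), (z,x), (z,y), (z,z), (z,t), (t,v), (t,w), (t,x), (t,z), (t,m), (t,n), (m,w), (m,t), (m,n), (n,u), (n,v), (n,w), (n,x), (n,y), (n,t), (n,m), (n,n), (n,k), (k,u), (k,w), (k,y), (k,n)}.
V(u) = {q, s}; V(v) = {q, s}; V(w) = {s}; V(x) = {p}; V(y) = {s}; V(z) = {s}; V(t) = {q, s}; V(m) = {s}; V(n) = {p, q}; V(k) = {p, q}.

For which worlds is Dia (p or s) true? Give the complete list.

Recall that Dia ψ holds at a world iff ψ holds at some accessible world.
Let φ = Dia (p or s). Evaluate φ at each world:
  u (successors {v, w, x, y, z, n, k}): φ is true.
  v (successors {u, w, x, z, t, n}): φ is true.
  w (successors {u, v, x, z, t, m, n, k}): φ is true.
  x (successors {u, v, w, y, z, t, n}): φ is true.
  y (successors {u, x, y, z, n, k}): φ is true.
  z (successors {u, v, w, x, y, z, t}): φ is true.
  t (successors {v, w, x, z, m, n}): φ is true.
  m (successors {w, t, n}): φ is true.
  n (successors {u, v, w, x, y, t, m, n, k}): φ is true.
  k (successors {u, w, y, n}): φ is true.
For instance, at z:
  At z: Dia (p or s) requires p or s at some successor in {u, v, w, x, y, z, t}.
    p or s holds at u, so Dia (p or s) is true at z.
Satisfying worlds: {u, v, w, x, y, z, t, m, n, k}

u, v, w, x, y, z, t, m, n, k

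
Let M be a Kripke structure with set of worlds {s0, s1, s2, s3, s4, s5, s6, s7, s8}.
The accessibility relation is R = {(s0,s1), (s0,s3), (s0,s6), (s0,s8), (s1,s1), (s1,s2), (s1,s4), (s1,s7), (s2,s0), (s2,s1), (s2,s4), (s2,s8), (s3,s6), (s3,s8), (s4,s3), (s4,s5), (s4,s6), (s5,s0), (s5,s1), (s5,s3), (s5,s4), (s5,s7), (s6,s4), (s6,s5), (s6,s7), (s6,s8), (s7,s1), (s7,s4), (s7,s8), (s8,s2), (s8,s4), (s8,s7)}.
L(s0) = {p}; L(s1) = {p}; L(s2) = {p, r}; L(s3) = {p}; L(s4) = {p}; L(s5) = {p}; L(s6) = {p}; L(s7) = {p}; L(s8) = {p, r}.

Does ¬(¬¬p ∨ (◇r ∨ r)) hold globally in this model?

Let φ = ¬(¬¬p ∨ (◇r ∨ r)). Evaluate φ at each world:
  s0 (successors {s1, s3, s6, s8}): φ is false.
  s1 (successors {s1, s2, s4, s7}): φ is false.
  s2 (successors {s0, s1, s4, s8}): φ is false.
  s3 (successors {s6, s8}): φ is false.
  s4 (successors {s3, s5, s6}): φ is false.
  s5 (successors {s0, s1, s3, s4, s7}): φ is false.
  s6 (successors {s4, s5, s7, s8}): φ is false.
  s7 (successors {s1, s4, s8}): φ is false.
  s8 (successors {s2, s4, s7}): φ is false.
Detail at s0 (counterexample):
  At s0: ¬¬p ∨ (◇r ∨ r) is true, so ¬(¬¬p ∨ (◇r ∨ r)) is false.
    At s0: ¬¬p is true, ◇r ∨ r is true, so ¬¬p ∨ (◇r ∨ r) is true.
      At s0: ◇r is true, r is false, so ◇r ∨ r is true.

No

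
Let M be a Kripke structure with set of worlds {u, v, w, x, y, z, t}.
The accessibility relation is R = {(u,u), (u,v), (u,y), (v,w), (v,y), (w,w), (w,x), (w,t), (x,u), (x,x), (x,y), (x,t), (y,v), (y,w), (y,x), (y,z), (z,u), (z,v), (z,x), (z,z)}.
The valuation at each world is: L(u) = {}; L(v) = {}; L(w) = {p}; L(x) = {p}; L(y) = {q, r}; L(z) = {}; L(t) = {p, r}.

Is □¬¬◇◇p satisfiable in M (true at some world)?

Yes

Recall that □ψ holds at a world iff ψ holds at every accessible world, and ◇ψ holds iff ψ holds at some accessible world.
Let φ = □¬¬◇◇p. Evaluate φ at each world:
  u (successors {u, v, y}): φ is true.
  v (successors {w, y}): φ is true.
  w (successors {w, x, t}): φ is false.
  x (successors {u, x, y, t}): φ is false.
  y (successors {v, w, x, z}): φ is true.
  z (successors {u, v, x, z}): φ is true.
  t (successors ∅): φ is true.
Detail at u (witness):
  At u: □¬¬◇◇p requires ¬¬◇◇p at every successor {u, v, y}.
      At u: ¬◇◇p is false, so ¬¬◇◇p is true.
      At v: ¬◇◇p is false, so ¬¬◇◇p is true.
      At y: ¬◇◇p is false, so ¬¬◇◇p is true.
  So □¬¬◇◇p is true at u.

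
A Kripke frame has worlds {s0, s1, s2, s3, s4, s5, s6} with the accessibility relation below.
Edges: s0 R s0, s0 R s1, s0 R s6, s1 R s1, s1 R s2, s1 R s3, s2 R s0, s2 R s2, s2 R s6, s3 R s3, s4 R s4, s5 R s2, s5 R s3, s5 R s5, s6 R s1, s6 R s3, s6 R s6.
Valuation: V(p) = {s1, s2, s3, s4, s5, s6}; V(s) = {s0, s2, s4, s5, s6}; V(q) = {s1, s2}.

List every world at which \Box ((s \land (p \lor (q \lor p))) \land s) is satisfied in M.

Let φ = \Box ((s \land (p \lor (q \lor p))) \land s). Evaluate φ at each world:
  s0 (successors {s0, s1, s6}): φ is false.
  s1 (successors {s1, s2, s3}): φ is false.
  s2 (successors {s0, s2, s6}): φ is false.
  s3 (successors {s3}): φ is false.
  s4 (successors {s4}): φ is true.
  s5 (successors {s2, s3, s5}): φ is false.
  s6 (successors {s1, s3, s6}): φ is false.
For instance, at s6:
  At s6: \Box ((s \land (p \lor (q \lor p))) \land s) requires (s \land (p \lor (q \lor p))) \land s at every successor {s1, s3, s6}.
    (s \land (p \lor (q \lor p))) \land s fails at s1, so \Box ((s \land (p \lor (q \lor p))) \land s) is false at s6.
Satisfying worlds: {s4}

s4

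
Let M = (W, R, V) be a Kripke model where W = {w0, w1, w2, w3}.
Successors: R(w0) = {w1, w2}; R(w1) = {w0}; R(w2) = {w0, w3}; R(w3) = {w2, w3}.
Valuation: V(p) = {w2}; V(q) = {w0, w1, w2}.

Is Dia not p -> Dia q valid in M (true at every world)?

Let φ = Dia not p -> Dia q. Evaluate φ at each world:
  w0 (successors {w1, w2}): φ is true.
  w1 (successors {w0}): φ is true.
  w2 (successors {w0, w3}): φ is true.
  w3 (successors {w2, w3}): φ is true.
For instance, at w0:
  At w0: Dia not p is true, Dia q is true, so Dia not p -> Dia q is true.
    At w0: Dia not p requires not p at some successor in {w1, w2}.
      not p holds at w1, so Dia not p is true at w0.
    At w0: Dia q requires q at some successor in {w1, w2}.
      q holds at w1, so Dia q is true at w0.

Yes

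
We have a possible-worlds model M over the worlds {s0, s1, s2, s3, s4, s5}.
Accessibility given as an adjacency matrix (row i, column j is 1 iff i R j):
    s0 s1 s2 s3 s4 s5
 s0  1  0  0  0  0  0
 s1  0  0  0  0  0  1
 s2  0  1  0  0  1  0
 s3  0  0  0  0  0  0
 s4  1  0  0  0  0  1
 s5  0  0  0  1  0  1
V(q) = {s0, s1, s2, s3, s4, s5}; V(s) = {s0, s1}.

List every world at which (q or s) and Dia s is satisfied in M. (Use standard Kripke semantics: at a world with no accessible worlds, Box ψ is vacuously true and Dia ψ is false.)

s0, s2, s4

Recall that Dia ψ holds at a world iff ψ holds at some accessible world.
Let φ = (q or s) and Dia s. Evaluate φ at each world:
  s0 (successors {s0}): φ is true.
  s1 (successors {s5}): φ is false.
  s2 (successors {s1, s4}): φ is true.
  s3 (successors ∅): φ is false.
  s4 (successors {s0, s5}): φ is true.
  s5 (successors {s3, s5}): φ is false.
For instance, at s1:
  At s1: q or s is true, Dia s is false, so (q or s) and Dia s is false.
    At s1: Dia s requires s at some successor in {s5}.
      At s5: s is false.
    So Dia s is false at s1.
Satisfying worlds: {s0, s2, s4}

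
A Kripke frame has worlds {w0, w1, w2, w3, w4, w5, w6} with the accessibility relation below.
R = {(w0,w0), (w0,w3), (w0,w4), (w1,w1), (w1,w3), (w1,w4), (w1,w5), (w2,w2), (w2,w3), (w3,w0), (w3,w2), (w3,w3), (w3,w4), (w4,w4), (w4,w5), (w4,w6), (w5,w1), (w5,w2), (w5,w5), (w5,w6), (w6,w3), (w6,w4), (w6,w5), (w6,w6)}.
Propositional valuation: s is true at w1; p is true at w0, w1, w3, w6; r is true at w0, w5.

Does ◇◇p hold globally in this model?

Yes

Let φ = ◇◇p. Evaluate φ at each world:
  w0 (successors {w0, w3, w4}): φ is true.
  w1 (successors {w1, w3, w4, w5}): φ is true.
  w2 (successors {w2, w3}): φ is true.
  w3 (successors {w0, w2, w3, w4}): φ is true.
  w4 (successors {w4, w5, w6}): φ is true.
  w5 (successors {w1, w2, w5, w6}): φ is true.
  w6 (successors {w3, w4, w5, w6}): φ is true.
For instance, at w2:
  At w2: ◇◇p requires ◇p at some successor in {w2, w3}.
    ◇p holds at w2, so ◇◇p is true at w2.
      At w2: ◇p requires p at some successor in {w2, w3}.
        p holds at w3, so ◇p is true at w2.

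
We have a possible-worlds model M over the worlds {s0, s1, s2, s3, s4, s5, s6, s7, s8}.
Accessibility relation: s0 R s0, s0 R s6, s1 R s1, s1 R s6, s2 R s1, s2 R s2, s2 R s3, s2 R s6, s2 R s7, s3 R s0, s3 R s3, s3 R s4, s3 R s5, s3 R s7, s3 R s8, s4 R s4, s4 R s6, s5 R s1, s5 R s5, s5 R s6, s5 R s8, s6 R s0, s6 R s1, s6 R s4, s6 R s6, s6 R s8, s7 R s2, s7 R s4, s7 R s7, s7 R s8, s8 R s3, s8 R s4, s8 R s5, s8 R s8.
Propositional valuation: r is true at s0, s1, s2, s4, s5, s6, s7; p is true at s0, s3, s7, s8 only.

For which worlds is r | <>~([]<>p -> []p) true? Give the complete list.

Recall that []ψ holds at a world iff ψ holds at every accessible world, and <>ψ holds iff ψ holds at some accessible world.
Let φ = r | <>~([]<>p -> []p). Evaluate φ at each world:
  s0 (successors {s0, s6}): φ is true.
  s1 (successors {s1, s6}): φ is true.
  s2 (successors {s1, s2, s3, s6, s7}): φ is true.
  s3 (successors {s0, s3, s4, s5, s7, s8}): φ is true.
  s4 (successors {s4, s6}): φ is true.
  s5 (successors {s1, s5, s6, s8}): φ is true.
  s6 (successors {s0, s1, s4, s6, s8}): φ is true.
  s7 (successors {s2, s4, s7, s8}): φ is true.
  s8 (successors {s3, s4, s5, s8}): φ is false.
For instance, at s2:
  At s2: r is true, <>~([]<>p -> []p) is false, so r | <>~([]<>p -> []p) is true.
    At s2: <>~([]<>p -> []p) requires ~([]<>p -> []p) at some successor in {s1, s2, s3, s6, s7}.
      At s1: ~([]<>p -> []p) is false.
      At s2: ~([]<>p -> []p) is false.
      At s3: ~([]<>p -> []p) is false.
      At s6: ~([]<>p -> []p) is false.
      At s7: ~([]<>p -> []p) is false.
    So <>~([]<>p -> []p) is false at s2.
Satisfying worlds: {s0, s1, s2, s3, s4, s5, s6, s7}

s0, s1, s2, s3, s4, s5, s6, s7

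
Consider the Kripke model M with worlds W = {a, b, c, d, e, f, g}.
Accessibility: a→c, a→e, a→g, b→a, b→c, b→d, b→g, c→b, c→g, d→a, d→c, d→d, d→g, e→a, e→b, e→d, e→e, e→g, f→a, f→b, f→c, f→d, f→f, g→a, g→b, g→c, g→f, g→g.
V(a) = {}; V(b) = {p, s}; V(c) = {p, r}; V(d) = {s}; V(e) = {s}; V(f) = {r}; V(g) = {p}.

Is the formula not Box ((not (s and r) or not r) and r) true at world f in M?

Recall that Box ψ holds at a world iff ψ holds at every accessible world, and Dia ψ holds iff ψ holds at some accessible world.
At f: Box ((not (s and r) or not r) and r) is false, so not Box ((not (s and r) or not r) and r) is true.
  At f: Box ((not (s and r) or not r) and r) requires (not (s and r) or not r) and r at every successor {a, b, c, d, f}.
    (not (s and r) or not r) and r fails at a, so Box ((not (s and r) or not r) and r) is false at f.

Yes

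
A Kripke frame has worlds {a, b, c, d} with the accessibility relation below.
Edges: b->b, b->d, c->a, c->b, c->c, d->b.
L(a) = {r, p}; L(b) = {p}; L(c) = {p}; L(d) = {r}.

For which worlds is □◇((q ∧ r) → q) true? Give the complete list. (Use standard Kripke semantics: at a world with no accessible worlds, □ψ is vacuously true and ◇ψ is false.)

a, b, d

Recall that □ψ holds at a world iff ψ holds at every accessible world, and ◇ψ holds iff ψ holds at some accessible world.
Let φ = □◇((q ∧ r) → q). Evaluate φ at each world:
  a (successors ∅): φ is true.
  b (successors {b, d}): φ is true.
  c (successors {a, b, c}): φ is false.
  d (successors {b}): φ is true.
For instance, at d:
  At d: □◇((q ∧ r) → q) requires ◇((q ∧ r) → q) at every successor {b}.
      At b: ◇((q ∧ r) → q) requires (q ∧ r) → q at some successor in {b, d}.
        (q ∧ r) → q holds at b, so ◇((q ∧ r) → q) is true at b.
  So □◇((q ∧ r) → q) is true at d.
Satisfying worlds: {a, b, d}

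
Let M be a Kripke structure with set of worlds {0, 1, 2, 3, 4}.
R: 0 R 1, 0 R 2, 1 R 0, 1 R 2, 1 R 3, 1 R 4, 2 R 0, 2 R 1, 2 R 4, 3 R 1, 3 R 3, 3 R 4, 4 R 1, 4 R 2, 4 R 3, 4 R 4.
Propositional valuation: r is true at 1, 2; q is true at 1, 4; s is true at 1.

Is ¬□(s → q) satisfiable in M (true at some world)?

No

Recall that □ψ holds at a world iff ψ holds at every accessible world, and ◇ψ holds iff ψ holds at some accessible world.
Let φ = ¬□(s → q). Evaluate φ at each world:
  0 (successors {1, 2}): φ is false.
  1 (successors {0, 2, 3, 4}): φ is false.
  2 (successors {0, 1, 4}): φ is false.
  3 (successors {1, 3, 4}): φ is false.
  4 (successors {1, 2, 3, 4}): φ is false.
For instance, at 0:
  At 0: □(s → q) is true, so ¬□(s → q) is false.
    At 0: □(s → q) requires s → q at every successor {1, 2}.
      At 1: s → q is true.
      At 2: s → q is true.
    So □(s → q) is true at 0.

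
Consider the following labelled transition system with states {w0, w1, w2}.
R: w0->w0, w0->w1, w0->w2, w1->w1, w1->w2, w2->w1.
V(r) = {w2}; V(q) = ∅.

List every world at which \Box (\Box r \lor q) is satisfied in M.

Recall that \Box ψ holds at a world iff ψ holds at every accessible world, and \Diamond ψ holds iff ψ holds at some accessible world.
Let φ = \Box (\Box r \lor q). Evaluate φ at each world:
  w0 (successors {w0, w1, w2}): φ is false.
  w1 (successors {w1, w2}): φ is false.
  w2 (successors {w1}): φ is false.
For instance, at w2:
  At w2: \Box (\Box r \lor q) requires \Box r \lor q at every successor {w1}.
    \Box r \lor q fails at w1, so \Box (\Box r \lor q) is false at w2.
      At w1: \Box r is false, q is false, so \Box r \lor q is false.
Satisfying worlds: none.

none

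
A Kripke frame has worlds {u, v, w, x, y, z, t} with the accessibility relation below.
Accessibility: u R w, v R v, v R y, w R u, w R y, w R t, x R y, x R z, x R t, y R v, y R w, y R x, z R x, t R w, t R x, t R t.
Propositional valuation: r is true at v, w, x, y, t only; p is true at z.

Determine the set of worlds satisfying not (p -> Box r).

Let φ = not (p -> Box r). Evaluate φ at each world:
  u (successors {w}): φ is false.
  v (successors {v, y}): φ is false.
  w (successors {u, y, t}): φ is false.
  x (successors {y, z, t}): φ is false.
  y (successors {v, w, x}): φ is false.
  z (successors {x}): φ is false.
  t (successors {w, x, t}): φ is false.
For instance, at w:
  At w: p -> Box r is true, so not (p -> Box r) is false.
    At w: p is false, Box r is false, so p -> Box r is true.
      At w: Box r requires r at every successor {u, y, t}.
        r fails at u, so Box r is false at w.
Satisfying worlds: none.

none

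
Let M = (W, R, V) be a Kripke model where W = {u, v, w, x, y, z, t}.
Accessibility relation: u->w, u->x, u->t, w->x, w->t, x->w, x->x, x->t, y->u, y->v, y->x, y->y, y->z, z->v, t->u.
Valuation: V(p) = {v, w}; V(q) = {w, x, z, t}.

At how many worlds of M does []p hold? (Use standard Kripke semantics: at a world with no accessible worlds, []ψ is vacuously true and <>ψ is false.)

Let φ = []p. Evaluate φ at each world:
  u (successors {w, x, t}): φ is false.
  v (successors ∅): φ is true.
  w (successors {x, t}): φ is false.
  x (successors {w, x, t}): φ is false.
  y (successors {u, v, x, y, z}): φ is false.
  z (successors {v}): φ is true.
  t (successors {u}): φ is false.
For instance, at z:
  At z: []p requires p at every successor {v}.
    At v: p is true.
  So []p is true at z.
Satisfying worlds: {v, z}

2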